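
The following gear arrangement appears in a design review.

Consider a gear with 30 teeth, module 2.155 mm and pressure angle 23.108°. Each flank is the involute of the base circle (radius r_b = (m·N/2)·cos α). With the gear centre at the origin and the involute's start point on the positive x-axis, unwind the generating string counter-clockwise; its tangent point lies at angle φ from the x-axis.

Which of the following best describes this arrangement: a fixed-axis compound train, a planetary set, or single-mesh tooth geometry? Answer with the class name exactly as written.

single-mesh tooth geometry

topology: single-mesh involute geometry — m = 2.155, N = 30
classification: single-mesh tooth geometry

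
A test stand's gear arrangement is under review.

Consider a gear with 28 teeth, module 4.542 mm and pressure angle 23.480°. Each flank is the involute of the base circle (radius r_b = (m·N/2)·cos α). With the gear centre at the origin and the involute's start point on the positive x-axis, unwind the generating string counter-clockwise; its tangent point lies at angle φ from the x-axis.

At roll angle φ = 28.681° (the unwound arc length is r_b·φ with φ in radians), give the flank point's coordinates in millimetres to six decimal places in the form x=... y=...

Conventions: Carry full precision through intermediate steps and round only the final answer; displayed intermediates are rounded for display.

single-mesh involute tooth geometry (28T wheel at module 4.542)
pitch radius r_p = m·N/2 = 4.542·28/2 = 63.588000
base radius r_b = r_p·cos α = 63.588000·cos 23.480° = 58.322863
roll angle φ = 28.681° = 0.50057788 rad
x = r_b·(cos φ + φ·sin φ) = 65.178658
y = r_b·(sin φ − φ·cos φ) = 2.377994

x=65.178658 y=2.377994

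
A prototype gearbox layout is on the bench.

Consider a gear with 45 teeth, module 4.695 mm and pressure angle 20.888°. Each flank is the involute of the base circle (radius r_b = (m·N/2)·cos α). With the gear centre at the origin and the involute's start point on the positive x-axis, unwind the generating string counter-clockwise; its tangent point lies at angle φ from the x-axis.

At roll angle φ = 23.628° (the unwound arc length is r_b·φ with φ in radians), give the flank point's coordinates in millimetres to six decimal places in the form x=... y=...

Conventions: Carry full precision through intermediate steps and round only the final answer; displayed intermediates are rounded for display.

single-mesh involute tooth geometry (45T wheel at module 4.695)
pitch radius r_p = m·N/2 = 4.695·45/2 = 105.637500
base radius r_b = r_p·cos α = 105.637500·cos 20.888° = 98.694916
roll angle φ = 23.628° = 0.41238640 rad
x = r_b·(cos φ + φ·sin φ) = 106.733629
y = r_b·(sin φ − φ·cos φ) = 2.268207

x=106.733629 y=2.268207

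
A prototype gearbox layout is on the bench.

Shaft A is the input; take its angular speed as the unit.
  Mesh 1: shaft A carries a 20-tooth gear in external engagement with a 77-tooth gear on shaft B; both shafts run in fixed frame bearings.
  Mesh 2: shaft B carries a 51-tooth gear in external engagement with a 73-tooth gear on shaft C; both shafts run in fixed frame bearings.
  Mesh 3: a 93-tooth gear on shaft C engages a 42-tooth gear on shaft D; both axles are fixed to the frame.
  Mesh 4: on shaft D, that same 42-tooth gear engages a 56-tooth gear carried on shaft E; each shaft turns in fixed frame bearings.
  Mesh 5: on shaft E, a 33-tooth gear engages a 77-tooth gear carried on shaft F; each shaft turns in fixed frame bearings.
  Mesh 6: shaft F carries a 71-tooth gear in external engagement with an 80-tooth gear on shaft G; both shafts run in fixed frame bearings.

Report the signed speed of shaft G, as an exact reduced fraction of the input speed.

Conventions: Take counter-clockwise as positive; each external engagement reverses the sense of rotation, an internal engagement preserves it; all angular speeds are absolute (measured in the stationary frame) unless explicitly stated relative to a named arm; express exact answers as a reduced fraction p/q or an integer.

6-mesh fixed-axis compound train (all bearings frame-fixed)
mesh 1 [20T→77T]: |ω|/ω_in = 1×20/77 = 20/77, sense flips to −
mesh 2 [51T→73T]: |ω|/ω_in = (20/77)×51/73 = 1020/5621, sense flips to +
mesh 3 [93T→42T]: |ω|/ω_in = (1020/5621)×93/42 = 15810/39347, sense flips to −
mesh 4 [42T→56T]: |ω|/ω_in = (15810/39347)×42/56 = 23715/78694, sense flips to +
mesh 5 [33T→77T]: |ω|/ω_in = (23715/78694)×33/77 = 71145/550858, sense flips to −
mesh 6 [71T→80T]: |ω|/ω_in = (71145/550858)×71/80 = 1010259/8813728, sense flips to +
signed output speed (× input speed) = 1010259/8813728

1010259/8813728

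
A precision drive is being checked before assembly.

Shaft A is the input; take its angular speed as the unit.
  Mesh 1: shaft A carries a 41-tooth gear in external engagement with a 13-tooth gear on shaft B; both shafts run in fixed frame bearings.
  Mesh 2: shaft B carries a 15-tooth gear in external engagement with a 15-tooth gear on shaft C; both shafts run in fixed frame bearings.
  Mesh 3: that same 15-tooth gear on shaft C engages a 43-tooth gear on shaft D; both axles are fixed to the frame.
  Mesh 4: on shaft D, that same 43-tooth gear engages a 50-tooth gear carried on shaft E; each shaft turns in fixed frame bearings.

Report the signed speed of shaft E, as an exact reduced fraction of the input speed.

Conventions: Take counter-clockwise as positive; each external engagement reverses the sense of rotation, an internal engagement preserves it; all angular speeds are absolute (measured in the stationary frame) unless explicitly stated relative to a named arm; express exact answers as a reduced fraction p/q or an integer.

4-mesh fixed-axis compound train (all bearings frame-fixed)
mesh 1 [41T→13T]: |ω|/ω_in = 1×41/13 = 41/13, sense flips to −
mesh 2 [15T→15T]: |ω|/ω_in = (41/13)×15/15 = 41/13, sense flips to +
mesh 3 [15T→43T]: |ω|/ω_in = (41/13)×15/43 = 615/559, sense flips to −
mesh 4 [43T→50T]: |ω|/ω_in = (615/559)×43/50 = 123/130, sense flips to +
signed output speed (× input speed) = 123/130

123/130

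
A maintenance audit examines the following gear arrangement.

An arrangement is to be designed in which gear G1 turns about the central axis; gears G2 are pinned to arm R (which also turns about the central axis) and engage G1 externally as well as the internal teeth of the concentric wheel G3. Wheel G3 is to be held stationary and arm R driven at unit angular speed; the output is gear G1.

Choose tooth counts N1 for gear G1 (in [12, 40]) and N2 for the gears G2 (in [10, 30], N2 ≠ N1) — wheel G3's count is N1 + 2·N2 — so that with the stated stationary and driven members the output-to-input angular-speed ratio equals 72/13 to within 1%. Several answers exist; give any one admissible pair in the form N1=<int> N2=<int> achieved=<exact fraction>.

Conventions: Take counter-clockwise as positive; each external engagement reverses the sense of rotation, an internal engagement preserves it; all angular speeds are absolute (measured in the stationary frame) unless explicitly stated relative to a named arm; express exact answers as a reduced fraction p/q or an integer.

design class (target 72/13): planetary set
Willis with ω_ring = 0: ω_sun/ω_arm = (N1+N3)/N1; set equal to 72/13  ⇒  N3/N1 = 72/13 − 1 = 59/13
N3 = N1 + 2·N2  ⇒  N2/N1 = (N3/N1 − 1)/2 = (59/13 − 1)/2 = 23/13
smallest multiple with N1 ≥ 12 and N2 ≥ 10: k = 1  ⇒  N1 = 1·13 = 13, N2 = 1·23 = 23 (N1 ≤ 40, N2 ≤ 30, N2 ≠ N1 ✓), N3 = 13 + 2·23 = 59
check: (N1+N3)/N1 with N1 = 13, N3 = 59 gives 72/13; |achieved − target| = 0 ≤ 18/325 ✓

N1=13 N2=23 achieved=72/13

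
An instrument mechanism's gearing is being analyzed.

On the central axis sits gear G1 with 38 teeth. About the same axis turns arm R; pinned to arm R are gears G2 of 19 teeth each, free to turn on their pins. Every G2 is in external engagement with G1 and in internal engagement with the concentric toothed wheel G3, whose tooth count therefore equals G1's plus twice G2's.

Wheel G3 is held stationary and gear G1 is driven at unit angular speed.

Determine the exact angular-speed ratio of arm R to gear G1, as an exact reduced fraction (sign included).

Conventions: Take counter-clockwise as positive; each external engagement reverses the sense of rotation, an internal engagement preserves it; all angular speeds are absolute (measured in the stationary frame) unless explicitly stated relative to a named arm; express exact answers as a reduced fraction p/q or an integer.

recognized (axles ride arm R): planetary set, 38/19/76 teeth
ring teeth: 38 + 2·19 = 76
38(ω_sun−ω_arm) = −76(ω_ring−ω_arm),  ω_ring = 0, ω_sun = 1
38(1−ω_arm) = −76(0−ω_arm)  ⇒  114·ω_arm = 38  ⇒  ω_arm = 1/3
ω_out/ω_in = 1/3

1/3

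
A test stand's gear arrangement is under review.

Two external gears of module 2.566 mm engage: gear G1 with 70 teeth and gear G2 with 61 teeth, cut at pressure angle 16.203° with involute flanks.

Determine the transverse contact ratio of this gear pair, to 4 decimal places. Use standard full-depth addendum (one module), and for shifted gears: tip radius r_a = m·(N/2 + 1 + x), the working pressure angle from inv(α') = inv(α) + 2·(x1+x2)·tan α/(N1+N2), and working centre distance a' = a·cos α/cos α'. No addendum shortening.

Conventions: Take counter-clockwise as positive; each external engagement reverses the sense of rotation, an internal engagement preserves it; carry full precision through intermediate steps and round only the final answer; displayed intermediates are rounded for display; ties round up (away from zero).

2.0606

single-mesh involute tooth geometry (70T engaging 61T at module 2.566)
base radii: r_b1 = 86.242664, r_b2 = 75.154321
tip radii: r_a1 = 92.376000, r_a2 = 80.829000
no profile shift: α' = α, a' = a
action lengths: √(r_a1²−r_b1²) = 33.098766, √(r_a2²−r_b2²) = 29.751558
base pitch p_b = π·m·cos α = 7.741123
CR = (33.098766 + 29.751558 − 168.073000·sin 16.20300°)/7.741123 = 2.060554
contact ratio ≈ 2.0606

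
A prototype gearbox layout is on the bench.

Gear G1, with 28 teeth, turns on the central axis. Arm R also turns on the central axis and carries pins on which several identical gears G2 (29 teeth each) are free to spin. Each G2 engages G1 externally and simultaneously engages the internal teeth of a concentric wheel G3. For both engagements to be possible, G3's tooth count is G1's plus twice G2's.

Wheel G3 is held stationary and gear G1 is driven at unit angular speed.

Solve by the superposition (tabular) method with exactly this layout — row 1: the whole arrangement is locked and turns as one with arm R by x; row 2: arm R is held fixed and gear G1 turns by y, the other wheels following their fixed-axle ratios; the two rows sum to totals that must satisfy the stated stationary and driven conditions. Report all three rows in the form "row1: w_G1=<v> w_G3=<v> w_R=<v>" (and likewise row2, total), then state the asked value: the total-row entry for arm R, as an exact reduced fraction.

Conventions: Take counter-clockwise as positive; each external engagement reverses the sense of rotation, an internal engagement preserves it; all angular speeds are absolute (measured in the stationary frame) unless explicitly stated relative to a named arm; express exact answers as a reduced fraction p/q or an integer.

row1: w_G1=14/57 w_G3=14/57 w_R=14/57
row2: w_G1=43/57 w_G3=-14/57 w_R=0
total: w_G1=1 w_G3=0 w_R=14/57
asked value: 14/57

class = planetary set [G3 = 28+2·29 = 86; Willis about the carrier]
row 1 — lock + rotate with arm: ω_sun = ω_ring = ω_arm = x
row 2 (arm held, sun turns y): ω_ring = −(28/86)·y, ω_arm = 0
boundary: total ω_ring = x − (28/86)·y = 0 and total ω_sun = x + y = 1  ⇒  y = 43/57, x = 14/57
row 2 ring = −(28/86)·43/57 = -14/57
totals (row 1 + row 2): sun 14/57 + 43/57 = 1, ring 14/57 + (-14/57) = 0, arm 14/57 + 0 = 14/57
asked cell (total, arm) = 14/57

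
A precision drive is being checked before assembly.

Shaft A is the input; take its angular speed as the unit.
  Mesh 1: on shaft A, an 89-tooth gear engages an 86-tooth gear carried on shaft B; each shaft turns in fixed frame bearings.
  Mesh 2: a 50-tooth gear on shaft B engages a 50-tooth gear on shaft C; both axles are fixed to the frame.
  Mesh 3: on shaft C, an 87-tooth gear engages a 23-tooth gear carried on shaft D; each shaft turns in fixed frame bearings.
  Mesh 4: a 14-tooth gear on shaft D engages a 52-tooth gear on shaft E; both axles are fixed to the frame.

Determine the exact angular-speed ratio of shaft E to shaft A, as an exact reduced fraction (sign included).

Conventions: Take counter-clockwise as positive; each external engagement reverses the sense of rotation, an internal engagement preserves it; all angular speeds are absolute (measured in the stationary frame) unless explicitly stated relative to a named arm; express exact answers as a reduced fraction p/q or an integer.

54201/51428

class = fixed-axis compound train [4 meshes; 4 ratios multiply, 4 sense flips]
mesh 1 [89T→86T]: running ratio 89/86, sense −
mesh 2 [50T→50T]: running ratio 89/86, sense +
mesh 3 [87T→23T]: running ratio 7743/1978, sense −
mesh 4 [14T→52T]: running ratio 54201/51428, sense +
ω_out/ω_in = 54201/51428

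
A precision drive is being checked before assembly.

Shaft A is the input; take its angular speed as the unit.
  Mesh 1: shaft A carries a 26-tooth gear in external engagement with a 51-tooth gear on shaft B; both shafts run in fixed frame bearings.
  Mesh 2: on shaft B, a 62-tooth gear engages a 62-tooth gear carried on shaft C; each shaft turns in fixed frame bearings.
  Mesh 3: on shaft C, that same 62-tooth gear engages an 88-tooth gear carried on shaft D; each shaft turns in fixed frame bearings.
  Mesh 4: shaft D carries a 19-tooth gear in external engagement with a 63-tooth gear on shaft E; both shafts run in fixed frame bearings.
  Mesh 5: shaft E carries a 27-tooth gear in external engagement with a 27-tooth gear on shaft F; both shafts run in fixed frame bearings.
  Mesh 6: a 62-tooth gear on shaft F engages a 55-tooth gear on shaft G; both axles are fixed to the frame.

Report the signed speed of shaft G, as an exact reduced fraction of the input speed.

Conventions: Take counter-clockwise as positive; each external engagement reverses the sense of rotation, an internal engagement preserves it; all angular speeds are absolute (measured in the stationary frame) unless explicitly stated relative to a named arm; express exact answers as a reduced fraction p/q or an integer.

6-mesh fixed-axis compound train (all bearings frame-fixed)
mesh 1 [26T→51T]: |ω|/ω_in = 1×26/51 = 26/51, sense flips to −
mesh 2 [62T→62T]: |ω|/ω_in = (26/51)×62/62 = 26/51, sense flips to +
mesh 3 [62T→88T]: |ω|/ω_in = (26/51)×62/88 = 403/1122, sense flips to −
mesh 4 [19T→63T]: |ω|/ω_in = (403/1122)×19/63 = 7657/70686, sense flips to +
mesh 5 [27T→27T]: |ω|/ω_in = (7657/70686)×27/27 = 7657/70686, sense flips to −
mesh 6 [62T→55T]: |ω|/ω_in = (7657/70686)×62/55 = 237367/1943865, sense flips to +
signed output speed (× input speed) = 237367/1943865

237367/1943865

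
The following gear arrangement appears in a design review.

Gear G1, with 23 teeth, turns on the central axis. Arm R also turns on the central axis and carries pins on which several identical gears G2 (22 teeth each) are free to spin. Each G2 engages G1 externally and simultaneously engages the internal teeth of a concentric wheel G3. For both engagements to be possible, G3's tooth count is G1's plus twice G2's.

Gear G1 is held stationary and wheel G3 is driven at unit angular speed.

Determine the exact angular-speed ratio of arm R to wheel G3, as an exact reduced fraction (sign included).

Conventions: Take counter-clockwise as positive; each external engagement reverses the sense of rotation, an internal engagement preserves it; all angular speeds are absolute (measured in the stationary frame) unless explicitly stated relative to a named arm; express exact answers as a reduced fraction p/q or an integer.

67/90

class = planetary set [G3 = 23+2·22 = 67; Willis about the carrier]
ring teeth: 23 + 2·22 = 67
23(ω_sun−ω_arm) = −67(ω_ring−ω_arm),  ω_sun = 0, ω_ring = 1
23(0−ω_arm) = −67(1−ω_arm)  ⇒  90·ω_arm = 67  ⇒  ω_arm = 67/90
ω_out/ω_in = 67/90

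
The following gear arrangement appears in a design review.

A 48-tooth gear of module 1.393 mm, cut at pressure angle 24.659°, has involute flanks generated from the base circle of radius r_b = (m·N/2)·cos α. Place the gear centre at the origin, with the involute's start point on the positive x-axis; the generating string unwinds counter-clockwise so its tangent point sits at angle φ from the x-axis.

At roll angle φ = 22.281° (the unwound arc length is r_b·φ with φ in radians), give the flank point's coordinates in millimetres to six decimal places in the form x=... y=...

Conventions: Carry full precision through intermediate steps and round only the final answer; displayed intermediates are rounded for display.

class = single-mesh tooth geometry [base-circle involute, m = 1.393, 48T]
pitch radius r_p = m·N/2 = 1.393·48/2 = 33.432000
base radius r_b = r_p·cos α = 33.432000·cos 24.659° = 30.383234
roll angle φ = 22.281° = 0.38887681 rad
x = r_b·(cos φ + φ·sin φ) = 32.594462
y = r_b·(sin φ − φ·cos φ) = 0.586634

x=32.594462 y=0.586634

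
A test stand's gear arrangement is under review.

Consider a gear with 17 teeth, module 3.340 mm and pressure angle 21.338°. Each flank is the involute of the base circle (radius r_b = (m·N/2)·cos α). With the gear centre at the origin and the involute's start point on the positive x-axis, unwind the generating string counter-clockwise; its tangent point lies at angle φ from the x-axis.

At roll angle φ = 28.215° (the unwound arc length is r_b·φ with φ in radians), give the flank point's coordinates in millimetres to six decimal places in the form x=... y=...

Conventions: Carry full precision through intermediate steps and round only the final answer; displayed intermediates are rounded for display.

x=29.458428 y=1.027324

single-mesh involute tooth geometry (17T wheel at module 3.340)
pitch radius r_p = m·N/2 = 3.340·17/2 = 28.390000
base radius r_b = r_p·cos α = 28.390000·cos 21.338° = 26.443868
roll angle φ = 28.215° = 0.49244465 rad
x = r_b·(cos φ + φ·sin φ) = 29.458428
y = r_b·(sin φ − φ·cos φ) = 1.027324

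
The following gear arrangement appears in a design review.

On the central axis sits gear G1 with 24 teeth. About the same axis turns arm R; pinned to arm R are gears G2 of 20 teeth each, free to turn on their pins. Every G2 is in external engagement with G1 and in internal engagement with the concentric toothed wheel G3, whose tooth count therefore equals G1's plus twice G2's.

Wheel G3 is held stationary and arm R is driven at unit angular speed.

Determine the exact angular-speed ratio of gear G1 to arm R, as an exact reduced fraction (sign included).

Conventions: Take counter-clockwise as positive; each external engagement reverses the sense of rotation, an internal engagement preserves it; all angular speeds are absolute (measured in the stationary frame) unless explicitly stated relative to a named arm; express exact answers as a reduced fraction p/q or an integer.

topology: planetary set — G1 24T / G2 20T / G3 64T, arm = carrier (Willis)
ring teeth: 24 + 2·20 = 64
24(ω_sun−ω_arm) = −64(ω_ring−ω_arm),  ω_ring = 0, ω_arm = 1
ω_sun = 1 − (64/24)(0−1) = 11/3
ω_out/ω_in = 11/3

11/3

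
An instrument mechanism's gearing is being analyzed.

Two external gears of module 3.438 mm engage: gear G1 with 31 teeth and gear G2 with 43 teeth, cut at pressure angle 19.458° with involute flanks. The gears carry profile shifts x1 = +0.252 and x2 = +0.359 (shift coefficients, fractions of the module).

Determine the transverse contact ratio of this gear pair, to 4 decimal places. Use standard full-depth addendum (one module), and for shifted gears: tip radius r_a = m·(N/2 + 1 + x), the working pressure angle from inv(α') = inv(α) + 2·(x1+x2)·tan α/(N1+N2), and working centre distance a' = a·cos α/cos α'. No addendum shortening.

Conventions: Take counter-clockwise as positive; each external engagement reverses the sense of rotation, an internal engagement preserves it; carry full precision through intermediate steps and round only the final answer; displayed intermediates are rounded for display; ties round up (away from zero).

recognized (one external pair, fixed centres): single-mesh tooth geometry, m = 3.438, N1 = 31, N2 = 43
base radii: r_b1 = 50.245448, r_b2 = 69.695299
tip radii: r_a1 = 57.593376, r_a2 = 78.589242
inv(α') = inv(19.458°) + 2·(+0.252+0.359)·tan α/(31+43) = 0.01952178  ⇒  α' = 21.81149°
a' = a·cos α / cos α' = 127.2060·cos 19.458°/cos 21.81149° = 129.189231
action lengths: √(r_a1²−r_b1²) = 28.149456, √(r_a2²−r_b2²) = 36.315757
base pitch p_b = π·m·cos α = 10.183918
CR = (28.149456 + 36.315757 − 129.189231·sin 21.81149°)/10.183918 = 1.616710
contact ratio ≈ 1.6167

1.6167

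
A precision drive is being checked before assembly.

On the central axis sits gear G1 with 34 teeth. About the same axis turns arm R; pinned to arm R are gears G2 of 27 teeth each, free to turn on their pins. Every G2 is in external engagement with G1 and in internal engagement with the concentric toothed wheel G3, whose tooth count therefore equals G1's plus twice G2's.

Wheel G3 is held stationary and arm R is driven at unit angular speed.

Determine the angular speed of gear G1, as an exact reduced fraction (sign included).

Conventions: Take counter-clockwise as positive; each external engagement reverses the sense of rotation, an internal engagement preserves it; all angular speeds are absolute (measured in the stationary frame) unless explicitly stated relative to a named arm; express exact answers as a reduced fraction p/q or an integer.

61/17

class = planetary set [G3 = 34+2·27 = 88; Willis about the carrier]
ring teeth: 34 + 2·27 = 88
34(ω_sun−ω_arm) = −88(ω_ring−ω_arm),  ω_ring = 0, ω_arm = 1
ω_sun = 1 − (88/34)(0−1) = 61/17
exact speed ratio = 61/17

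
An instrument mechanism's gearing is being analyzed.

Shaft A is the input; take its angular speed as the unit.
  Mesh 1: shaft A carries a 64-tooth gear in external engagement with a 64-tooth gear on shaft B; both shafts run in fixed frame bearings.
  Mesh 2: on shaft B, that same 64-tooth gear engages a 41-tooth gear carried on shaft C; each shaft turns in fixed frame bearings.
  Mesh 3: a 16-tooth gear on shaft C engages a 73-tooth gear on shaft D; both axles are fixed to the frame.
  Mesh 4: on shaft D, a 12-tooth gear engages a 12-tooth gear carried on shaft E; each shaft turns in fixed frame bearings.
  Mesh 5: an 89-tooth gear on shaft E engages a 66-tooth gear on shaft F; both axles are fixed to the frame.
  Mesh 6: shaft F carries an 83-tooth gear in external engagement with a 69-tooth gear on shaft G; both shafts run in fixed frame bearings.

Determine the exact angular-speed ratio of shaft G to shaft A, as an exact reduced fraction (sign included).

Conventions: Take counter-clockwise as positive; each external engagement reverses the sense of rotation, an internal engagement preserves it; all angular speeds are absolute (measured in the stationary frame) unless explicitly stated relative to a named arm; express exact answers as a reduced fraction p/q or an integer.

class = fixed-axis compound train [6 meshes; 6 ratios multiply, 6 sense flips]
mesh 1 [64T→64T]: running ratio 1, sense −
mesh 2 [64T→41T]: running ratio 64/41, sense +
mesh 3 [16T→73T]: running ratio 1024/2993, sense −
mesh 4 [12T→12T]: running ratio 1024/2993, sense +
mesh 5 [89T→66T]: running ratio 45568/98769, sense −
mesh 6 [83T→69T]: running ratio 3782144/6815061, sense +
ω_out/ω_in = 3782144/6815061

3782144/6815061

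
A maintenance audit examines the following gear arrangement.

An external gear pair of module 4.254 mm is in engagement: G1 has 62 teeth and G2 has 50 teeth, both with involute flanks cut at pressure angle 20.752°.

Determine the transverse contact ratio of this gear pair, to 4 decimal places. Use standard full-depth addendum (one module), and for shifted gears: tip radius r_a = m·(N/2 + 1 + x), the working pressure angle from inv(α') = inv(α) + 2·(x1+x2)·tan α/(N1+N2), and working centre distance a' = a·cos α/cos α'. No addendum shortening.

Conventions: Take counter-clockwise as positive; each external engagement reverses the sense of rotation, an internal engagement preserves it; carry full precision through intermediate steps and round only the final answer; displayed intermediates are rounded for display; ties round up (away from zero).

single-mesh involute tooth geometry (62T engaging 50T at module 4.254)
base radii: r_b1 = 123.318390, r_b2 = 99.450314
tip radii: r_a1 = 136.128000, r_a2 = 110.604000
no profile shift: α' = α, a' = a
action lengths: √(r_a1²−r_b1²) = 57.649000, √(r_a2²−r_b2²) = 48.403304
base pitch p_b = π·m·cos α = 12.497295
CR = (57.649000 + 48.403304 − 238.224000·sin 20.75200°)/12.497295 = 1.731887
contact ratio ≈ 1.7319

1.7319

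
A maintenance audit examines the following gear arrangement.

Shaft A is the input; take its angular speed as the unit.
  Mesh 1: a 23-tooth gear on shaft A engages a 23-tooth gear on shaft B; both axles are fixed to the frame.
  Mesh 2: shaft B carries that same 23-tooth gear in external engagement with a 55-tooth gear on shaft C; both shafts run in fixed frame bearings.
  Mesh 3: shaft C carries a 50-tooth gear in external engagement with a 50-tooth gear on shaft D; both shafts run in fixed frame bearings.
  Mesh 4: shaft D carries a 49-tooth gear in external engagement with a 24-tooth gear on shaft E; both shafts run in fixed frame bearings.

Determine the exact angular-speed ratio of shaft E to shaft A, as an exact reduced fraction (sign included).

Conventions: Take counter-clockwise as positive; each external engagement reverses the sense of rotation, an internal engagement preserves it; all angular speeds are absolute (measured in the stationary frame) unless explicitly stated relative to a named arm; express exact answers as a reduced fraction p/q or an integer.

class = fixed-axis compound train [4 meshes; 4 ratios multiply, 4 sense flips]
mesh 1 [23T→23T]: running ratio 1, sense −
mesh 2 [23T→55T]: running ratio 23/55, sense +
mesh 3 [50T→50T]: running ratio 23/55, sense −
mesh 4 [49T→24T]: running ratio 1127/1320, sense +
ω_out/ω_in = 1127/1320

1127/1320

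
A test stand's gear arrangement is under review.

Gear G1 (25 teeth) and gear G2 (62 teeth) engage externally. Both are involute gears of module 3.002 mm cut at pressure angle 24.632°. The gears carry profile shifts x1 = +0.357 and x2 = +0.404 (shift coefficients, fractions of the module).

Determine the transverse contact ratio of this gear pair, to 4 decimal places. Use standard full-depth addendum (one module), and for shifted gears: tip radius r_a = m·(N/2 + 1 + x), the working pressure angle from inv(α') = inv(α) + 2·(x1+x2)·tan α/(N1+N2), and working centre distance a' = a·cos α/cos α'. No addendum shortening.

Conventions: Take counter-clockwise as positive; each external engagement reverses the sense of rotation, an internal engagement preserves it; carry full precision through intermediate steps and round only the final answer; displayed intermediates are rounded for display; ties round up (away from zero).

class = single-mesh tooth geometry [involute pair 25T × 62T, m = 3.002]
base radii: r_b1 = 34.110355, r_b2 = 84.593681
tip radii: r_a1 = 41.598714, r_a2 = 97.276808
inv(α') = inv(24.632°) + 2·(+0.357+0.404)·tan α/(25+62) = 0.03662331  ⇒  α' = 26.62697°
a' = a·cos α / cos α' = 130.5870·cos 24.632°/cos 26.62697° = 132.786980
action lengths: √(r_a1²−r_b1²) = 23.810432, √(r_a2²−r_b2²) = 48.027976
base pitch p_b = π·m·cos α = 8.572867
CR = (23.810432 + 48.027976 − 132.786980·sin 26.62697°)/8.572867 = 1.437785
contact ratio ≈ 1.4378

1.4378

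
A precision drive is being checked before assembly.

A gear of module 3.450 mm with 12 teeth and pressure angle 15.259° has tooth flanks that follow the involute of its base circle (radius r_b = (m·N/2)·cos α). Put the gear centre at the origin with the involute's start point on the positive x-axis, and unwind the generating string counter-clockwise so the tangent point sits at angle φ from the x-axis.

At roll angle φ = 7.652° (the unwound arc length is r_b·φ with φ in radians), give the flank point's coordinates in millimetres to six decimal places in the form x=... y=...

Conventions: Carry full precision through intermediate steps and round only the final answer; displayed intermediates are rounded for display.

x=20.147546 y=0.015829

class = single-mesh tooth geometry [base-circle involute, m = 3.450, 12T]
pitch radius r_p = m·N/2 = 3.450·12/2 = 20.700000
base radius r_b = r_p·cos α = 20.700000·cos 15.259° = 19.970242
roll angle φ = 7.652° = 0.13355259 rad
x = r_b·(cos φ + φ·sin φ) = 20.147546
y = r_b·(sin φ − φ·cos φ) = 0.015829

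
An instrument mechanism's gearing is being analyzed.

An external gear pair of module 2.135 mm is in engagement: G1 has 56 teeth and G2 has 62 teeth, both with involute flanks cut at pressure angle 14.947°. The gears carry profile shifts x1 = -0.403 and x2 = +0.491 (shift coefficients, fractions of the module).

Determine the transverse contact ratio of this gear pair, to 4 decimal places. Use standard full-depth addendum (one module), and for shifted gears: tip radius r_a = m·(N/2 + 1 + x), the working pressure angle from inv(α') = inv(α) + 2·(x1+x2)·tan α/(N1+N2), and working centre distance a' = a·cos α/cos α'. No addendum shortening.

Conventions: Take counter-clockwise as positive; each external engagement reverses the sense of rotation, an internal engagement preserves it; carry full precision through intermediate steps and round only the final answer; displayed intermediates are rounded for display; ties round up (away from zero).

topology: single-mesh involute geometry — m = 2.135, 56T/62T pair
base radii: r_b1 = 57.757333, r_b2 = 63.945619
tip radii: r_a1 = 61.054595, r_a2 = 69.368285
inv(α') = inv(14.947°) + 2·(-0.403+0.491)·tan α/(56+62) = 0.00648181  ⇒  α' = 15.26019°
a' = a·cos α / cos α' = 125.9650·cos 14.947°/cos 15.26019° = 126.150970
action lengths: √(r_a1²−r_b1²) = 19.792777, √(r_a2²−r_b2²) = 26.887112
base pitch p_b = π·m·cos α = 6.480358
CR = (19.792777 + 26.887112 − 126.150970·sin 15.26019°)/6.480358 = 2.079607
contact ratio ≈ 2.0796

2.0796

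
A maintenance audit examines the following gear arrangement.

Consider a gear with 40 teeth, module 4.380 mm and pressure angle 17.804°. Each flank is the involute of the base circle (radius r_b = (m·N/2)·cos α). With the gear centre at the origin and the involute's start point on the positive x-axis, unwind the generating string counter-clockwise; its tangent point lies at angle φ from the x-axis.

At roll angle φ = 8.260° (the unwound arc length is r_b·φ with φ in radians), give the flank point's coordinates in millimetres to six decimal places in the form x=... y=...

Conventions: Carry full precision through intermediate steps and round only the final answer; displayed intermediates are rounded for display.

x=84.266880 y=0.083126

recognized (one wheel, involute flank): single-mesh tooth geometry, m = 4.380, N = 40
pitch radius r_p = m·N/2 = 4.380·40/2 = 87.600000
base radius r_b = r_p·cos α = 87.600000·cos 17.804° = 83.404665
roll angle φ = 8.260° = 0.14416420 rad
x = r_b·(cos φ + φ·sin φ) = 84.266880
y = r_b·(sin φ − φ·cos φ) = 0.083126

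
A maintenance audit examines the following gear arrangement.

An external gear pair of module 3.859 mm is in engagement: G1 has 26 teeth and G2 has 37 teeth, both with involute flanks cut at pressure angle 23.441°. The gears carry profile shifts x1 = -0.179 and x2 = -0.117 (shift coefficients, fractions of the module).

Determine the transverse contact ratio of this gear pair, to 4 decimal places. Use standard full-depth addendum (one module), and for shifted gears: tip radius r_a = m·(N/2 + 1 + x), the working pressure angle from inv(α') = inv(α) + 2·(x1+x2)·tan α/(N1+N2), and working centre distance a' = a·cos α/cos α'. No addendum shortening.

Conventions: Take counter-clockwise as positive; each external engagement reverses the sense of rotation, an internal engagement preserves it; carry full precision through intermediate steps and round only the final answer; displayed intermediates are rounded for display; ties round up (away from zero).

1.5951

topology: single-mesh involute geometry — m = 3.859, 26T/37T pair
base radii: r_b1 = 46.026727, r_b2 = 65.499574
tip radii: r_a1 = 53.335239, r_a2 = 74.798997
inv(α') = inv(23.441°) + 2·(-0.179-0.117)·tan α/(26+37) = 0.02039151  ⇒  α' = 22.11784°
a' = a·cos α / cos α' = 121.5585·cos 23.441°/cos 22.11784° = 120.385279
action lengths: √(r_a1²−r_b1²) = 26.947877, √(r_a2²−r_b2²) = 36.120573
base pitch p_b = π·m·cos α = 11.122864
CR = (26.947877 + 36.120573 − 120.385279·sin 22.11784°)/11.122864 = 1.595081
contact ratio ≈ 1.5951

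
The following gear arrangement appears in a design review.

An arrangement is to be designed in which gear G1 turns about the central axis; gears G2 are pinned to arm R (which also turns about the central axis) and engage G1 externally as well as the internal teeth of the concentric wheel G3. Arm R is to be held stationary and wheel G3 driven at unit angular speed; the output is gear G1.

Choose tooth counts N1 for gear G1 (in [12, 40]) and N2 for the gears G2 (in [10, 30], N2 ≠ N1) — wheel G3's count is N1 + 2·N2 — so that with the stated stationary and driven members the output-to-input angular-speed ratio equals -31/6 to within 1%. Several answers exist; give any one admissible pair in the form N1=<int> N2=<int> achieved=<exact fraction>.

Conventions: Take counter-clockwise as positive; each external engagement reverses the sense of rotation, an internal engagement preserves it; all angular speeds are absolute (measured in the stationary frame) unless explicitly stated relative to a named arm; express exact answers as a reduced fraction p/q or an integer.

design class (target -31/6): planetary set
Willis with ω_arm = 0: ω_sun/ω_ring = −N3/N1; set equal to -31/6  ⇒  N3/N1 = −(-31/6) = 31/6
N3 = N1 + 2·N2  ⇒  N2/N1 = (N3/N1 − 1)/2 = (31/6 − 1)/2 = 25/12
smallest multiple with N1 ≥ 12 and N2 ≥ 10: k = 1  ⇒  N1 = 1·12 = 12, N2 = 1·25 = 25 (N1 ≤ 40, N2 ≤ 30, N2 ≠ N1 ✓), N3 = 12 + 2·25 = 62
check: −N3/N1 with N1 = 12, N3 = 62 gives -31/6; |achieved − target| = 0 ≤ 31/600 ✓

N1=12 N2=25 achieved=-31/6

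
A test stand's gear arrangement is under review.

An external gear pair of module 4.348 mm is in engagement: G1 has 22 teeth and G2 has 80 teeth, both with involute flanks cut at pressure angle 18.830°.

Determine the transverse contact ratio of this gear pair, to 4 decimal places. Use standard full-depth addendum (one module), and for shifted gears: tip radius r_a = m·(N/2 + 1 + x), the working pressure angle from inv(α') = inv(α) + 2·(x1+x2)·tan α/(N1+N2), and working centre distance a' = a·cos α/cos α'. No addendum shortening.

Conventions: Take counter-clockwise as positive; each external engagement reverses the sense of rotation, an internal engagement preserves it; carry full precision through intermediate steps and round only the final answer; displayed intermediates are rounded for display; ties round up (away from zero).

1.7636

class = single-mesh tooth geometry [involute pair 22T × 80T, m = 4.348]
base radii: r_b1 = 45.268264, r_b2 = 164.611870
tip radii: r_a1 = 52.176000, r_a2 = 178.268000
no profile shift: α' = α, a' = a
action lengths: √(r_a1²−r_b1²) = 25.944541, √(r_a2²−r_b2²) = 68.428153
base pitch p_b = π·m·cos α = 12.928586
CR = (25.944541 + 68.428153 − 221.748000·sin 18.83000°)/12.928586 = 1.763613
contact ratio ≈ 1.7636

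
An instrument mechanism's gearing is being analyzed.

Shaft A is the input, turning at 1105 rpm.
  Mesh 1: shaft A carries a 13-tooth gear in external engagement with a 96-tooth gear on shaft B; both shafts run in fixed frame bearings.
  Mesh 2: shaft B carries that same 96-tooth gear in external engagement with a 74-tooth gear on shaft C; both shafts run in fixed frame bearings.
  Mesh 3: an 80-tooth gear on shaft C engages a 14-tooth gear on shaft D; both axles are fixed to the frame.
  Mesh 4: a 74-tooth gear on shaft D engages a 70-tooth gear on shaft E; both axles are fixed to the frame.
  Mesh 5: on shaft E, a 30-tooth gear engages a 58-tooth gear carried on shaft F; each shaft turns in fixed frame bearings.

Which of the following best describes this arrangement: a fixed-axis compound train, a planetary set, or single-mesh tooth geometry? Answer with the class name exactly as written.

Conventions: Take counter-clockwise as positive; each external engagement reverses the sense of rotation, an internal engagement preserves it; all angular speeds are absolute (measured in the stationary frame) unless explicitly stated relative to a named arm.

fixed-axis compound train

5-mesh fixed-axis compound train (all bearings frame-fixed)
classification: fixed-axis compound train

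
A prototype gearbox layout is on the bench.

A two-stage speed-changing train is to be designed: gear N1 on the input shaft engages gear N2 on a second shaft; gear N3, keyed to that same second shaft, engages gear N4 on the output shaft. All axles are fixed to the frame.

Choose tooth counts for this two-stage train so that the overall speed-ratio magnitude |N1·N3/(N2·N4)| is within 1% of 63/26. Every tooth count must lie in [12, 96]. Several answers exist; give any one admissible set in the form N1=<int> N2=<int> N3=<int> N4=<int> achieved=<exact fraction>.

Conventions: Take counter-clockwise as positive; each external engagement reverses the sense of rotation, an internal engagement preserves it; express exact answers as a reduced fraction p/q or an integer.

topology: fixed-axis compound train — 2 stages, target 63/26
target = 63/26 in lowest terms: an exact hit needs N1·N3 = k·63 and N2·N4 = k·26 for one integer k, every count in [12, 96]; additionally prefer no 1:1 stage (N1 ≠ N2, N3 ≠ N4)
k = 1…5: no 1:1-free in-range split of k·63 and k·26 into factor pairs; take k = 6
k = 6: N1·N3 = 378 = 14·27, N2·N4 = 156 = 12·13
achieved = 14·27/(12·13) = 63/26; |achieved − target| = 0 ≤ 63/2600 ✓

N1=14 N2=12 N3=27 N4=13 achieved=63/26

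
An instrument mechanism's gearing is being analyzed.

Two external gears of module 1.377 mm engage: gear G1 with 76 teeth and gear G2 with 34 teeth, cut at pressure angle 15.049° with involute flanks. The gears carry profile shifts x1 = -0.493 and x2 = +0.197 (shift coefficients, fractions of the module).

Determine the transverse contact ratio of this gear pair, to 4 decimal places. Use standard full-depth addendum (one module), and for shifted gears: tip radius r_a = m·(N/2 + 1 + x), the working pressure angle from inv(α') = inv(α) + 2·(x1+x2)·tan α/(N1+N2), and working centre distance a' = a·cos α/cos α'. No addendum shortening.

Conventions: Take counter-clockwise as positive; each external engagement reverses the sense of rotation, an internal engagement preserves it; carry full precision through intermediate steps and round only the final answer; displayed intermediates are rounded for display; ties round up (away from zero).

2.1342

class = single-mesh tooth geometry [involute pair 76T × 34T, m = 1.377]
base radii: r_b1 = 50.531434, r_b2 = 22.606168
tip radii: r_a1 = 53.024139, r_a2 = 25.057269
inv(α') = inv(15.049°) + 2·(-0.493+0.197)·tan α/(76+34) = 0.00476443  ⇒  α' = 13.79649°
a' = a·cos α / cos α' = 75.7350·cos 15.049°/cos 13.79649° = 75.310391
action lengths: √(r_a1²−r_b1²) = 16.066533, √(r_a2²−r_b2²) = 10.808696
base pitch p_b = π·m·cos α = 4.177610
CR = (16.066533 + 10.808696 − 75.310391·sin 13.79649°)/4.177610 = 2.134153
contact ratio ≈ 2.1342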